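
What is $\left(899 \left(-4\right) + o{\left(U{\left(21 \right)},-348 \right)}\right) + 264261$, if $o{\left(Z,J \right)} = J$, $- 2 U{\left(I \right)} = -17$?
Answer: $260317$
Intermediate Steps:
$U{\left(I \right)} = \frac{17}{2}$ ($U{\left(I \right)} = \left(- \frac{1}{2}\right) \left(-17\right) = \frac{17}{2}$)
$\left(899 \left(-4\right) + o{\left(U{\left(21 \right)},-348 \right)}\right) + 264261 = \left(899 \left(-4\right) - 348\right) + 264261 = \left(-3596 - 348\right) + 264261 = -3944 + 264261 = 260317$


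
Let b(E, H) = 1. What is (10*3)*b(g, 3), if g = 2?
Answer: 30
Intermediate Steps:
(10*3)*b(g, 3) = (10*3)*1 = 30*1 = 30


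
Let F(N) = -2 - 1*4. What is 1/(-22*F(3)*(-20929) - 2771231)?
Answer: -1/5533859 ≈ -1.8071e-7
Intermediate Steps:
F(N) = -6 (F(N) = -2 - 4 = -6)
1/(-22*F(3)*(-20929) - 2771231) = 1/(-22*(-6)*(-20929) - 2771231) = 1/(132*(-20929) - 2771231) = 1/(-2762628 - 2771231) = 1/(-5533859) = -1/5533859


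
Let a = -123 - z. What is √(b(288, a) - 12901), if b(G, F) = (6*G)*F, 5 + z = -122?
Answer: I*√5989 ≈ 77.389*I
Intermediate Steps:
z = -127 (z = -5 - 122 = -127)
a = 4 (a = -123 - 1*(-127) = -123 + 127 = 4)
b(G, F) = 6*F*G
√(b(288, a) - 12901) = √(6*4*288 - 12901) = √(6912 - 12901) = √(-5989) = I*√5989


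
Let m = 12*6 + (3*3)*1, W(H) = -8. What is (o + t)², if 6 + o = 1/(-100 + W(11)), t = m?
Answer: 65593801/11664 ≈ 5623.6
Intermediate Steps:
m = 81 (m = 72 + 9*1 = 72 + 9 = 81)
t = 81
o = -649/108 (o = -6 + 1/(-100 - 8) = -6 + 1/(-108) = -6 - 1/108 = -649/108 ≈ -6.0093)
(o + t)² = (-649/108 + 81)² = (8099/108)² = 65593801/11664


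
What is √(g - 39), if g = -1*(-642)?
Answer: 3*√67 ≈ 24.556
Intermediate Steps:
g = 642
√(g - 39) = √(642 - 39) = √603 = 3*√67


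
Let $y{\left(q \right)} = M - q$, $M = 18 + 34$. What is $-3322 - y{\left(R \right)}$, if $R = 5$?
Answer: $-3369$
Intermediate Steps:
$M = 52$
$y{\left(q \right)} = 52 - q$
$-3322 - y{\left(R \right)} = -3322 - \left(52 - 5\right) = -3322 - 47 = -3369$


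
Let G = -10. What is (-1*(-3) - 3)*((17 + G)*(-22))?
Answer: 0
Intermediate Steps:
(-1*(-3) - 3)*((17 + G)*(-22)) = (-1*(-3) - 3)*((17 - 10)*(-22)) = (3 - 3)*(7*(-22)) = 0*(-154) = 0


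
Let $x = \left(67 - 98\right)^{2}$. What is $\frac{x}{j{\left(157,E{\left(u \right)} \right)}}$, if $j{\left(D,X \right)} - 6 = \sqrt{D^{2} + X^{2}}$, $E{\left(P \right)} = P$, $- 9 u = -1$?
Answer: $- \frac{233523}{996827} + \frac{8649 \sqrt{1996570}}{1993654} \approx 5.8957$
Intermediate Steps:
$u = \frac{1}{9}$ ($u = \left(- \frac{1}{9}\right) \left(-1\right) = \frac{1}{9} \approx 0.11111$)
$j{\left(D,X \right)} = 6 + \sqrt{D^{2} + X^{2}}$
$x = 961$ ($x = \left(-31\right)^{2} = 961$)
$\frac{x}{j{\left(157,E{\left(u \right)} \right)}} = \frac{961}{6 + \sqrt{157^{2} + \left(\frac{1}{9}\right)^{2}}} = \frac{961}{6 + \sqrt{24649 + \frac{1}{81}}} = \frac{961}{6 + \sqrt{\frac{1996570}{81}}} = \frac{961}{6 + \frac{\sqrt{1996570}}{9}}$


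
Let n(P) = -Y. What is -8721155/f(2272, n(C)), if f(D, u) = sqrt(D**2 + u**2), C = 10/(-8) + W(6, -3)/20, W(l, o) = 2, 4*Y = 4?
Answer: -1744231*sqrt(5161985)/1032397 ≈ -3838.5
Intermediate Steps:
Y = 1 (Y = (1/4)*4 = 1)
C = -23/20 (C = 10/(-8) + 2/20 = 10*(-1/8) + 2*(1/20) = -5/4 + 1/10 = -23/20 ≈ -1.1500)
n(P) = -1 (n(P) = -1*1 = -1)
-8721155/f(2272, n(C)) = -8721155/sqrt(2272**2 + (-1)**2) = -8721155/sqrt(5161984 + 1) = -8721155*sqrt(5161985)/5161985 = -1744231*sqrt(5161985)/1032397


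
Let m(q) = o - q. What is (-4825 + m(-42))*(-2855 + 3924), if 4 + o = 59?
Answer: -5054232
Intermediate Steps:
o = 55 (o = -4 + 59 = 55)
m(q) = 55 - q
(-4825 + m(-42))*(-2855 + 3924) = (-4825 + (55 - 1*(-42)))*(-2855 + 3924) = (-4825 + (55 + 42))*1069 = (-4825 + 97)*1069 = -4728*1069 = -5054232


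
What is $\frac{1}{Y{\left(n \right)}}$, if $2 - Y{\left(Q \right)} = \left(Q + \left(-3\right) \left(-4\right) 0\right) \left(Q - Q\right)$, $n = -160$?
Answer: $\frac{1}{2} \approx 0.5$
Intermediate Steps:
$Y{\left(Q \right)} = 2$ ($Y{\left(Q \right)} = 2 - \left(Q + \left(-3\right) \left(-4\right) 0\right) \left(Q - Q\right) = 2 - \left(Q + 12 \cdot 0\right) 0 = 2 - \left(Q + 0\right) 0 = 2 - Q 0 = 2 - 0 = 2 + 0 = 2$)
$\frac{1}{Y{\left(n \right)}} = \frac{1}{2}$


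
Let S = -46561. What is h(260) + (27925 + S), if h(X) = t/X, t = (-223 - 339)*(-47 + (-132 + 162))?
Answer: -2417903/130 ≈ -18599.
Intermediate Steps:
t = 9554 (t = -562*(-47 + 30) = -562*(-17) = 9554)
h(X) = 9554/X
h(260) + (27925 + S) = 9554/260 + (27925 - 46561) = 9554*(1/260) - 18636 = 4777/130 - 18636 = -2417903/130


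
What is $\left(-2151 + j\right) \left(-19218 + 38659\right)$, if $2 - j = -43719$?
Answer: $808162370$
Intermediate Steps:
$j = 43721$ ($j = 2 - -43719 = 2 + 43719 = 43721$)
$\left(-2151 + j\right) \left(-19218 + 38659\right) = \left(-2151 + 43721\right) \left(-19218 + 38659\right) = 41570 \cdot 19441 = 808162370$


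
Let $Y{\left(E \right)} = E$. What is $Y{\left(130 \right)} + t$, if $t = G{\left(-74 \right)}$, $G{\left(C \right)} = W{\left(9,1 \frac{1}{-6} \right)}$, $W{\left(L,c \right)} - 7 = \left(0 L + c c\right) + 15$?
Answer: $\frac{5473}{36} \approx 152.03$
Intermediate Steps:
$W{\left(L,c \right)} = 22 + c^{2}$ ($W{\left(L,c \right)} = 7 + \left(\left(0 L + c c\right) + 15\right) = 7 + \left(\left(0 + c^{2}\right) + 15\right) = 7 + \left(c^{2} + 15\right) = 7 + \left(15 + c^{2}\right) = 22 + c^{2}$)
$G{\left(C \right)} = \frac{793}{36}$ ($G{\left(C \right)} = 22 + \left(1 \frac{1}{-6}\right)^{2} = 22 + \left(1 \left(- \frac{1}{6}\right)\right)^{2} = 22 + \left(- \frac{1}{6}\right)^{2} = 22 + \frac{1}{36} = \frac{793}{36}$)
$t = \frac{793}{36} \approx 22.028$
$Y{\left(130 \right)} + t = 130 + \frac{793}{36} = \frac{5473}{36}$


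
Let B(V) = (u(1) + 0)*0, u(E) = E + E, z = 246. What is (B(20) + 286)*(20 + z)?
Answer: 76076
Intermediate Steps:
u(E) = 2*E
B(V) = 0 (B(V) = (2*1 + 0)*0 = (2 + 0)*0 = 2*0 = 0)
(B(20) + 286)*(20 + z) = (0 + 286)*(20 + 246) = 286*266 = 76076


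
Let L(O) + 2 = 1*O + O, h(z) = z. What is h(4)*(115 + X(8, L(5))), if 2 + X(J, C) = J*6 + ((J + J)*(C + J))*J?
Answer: 8836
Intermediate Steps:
L(O) = -2 + 2*O (L(O) = -2 + (1*O + O) = -2 + (O + O) = -2 + 2*O)
X(J, C) = -2 + 6*J + 2*J²*(C + J) (X(J, C) = -2 + (J*6 + ((J + J)*(C + J))*J) = -2 + (6*J + ((2*J)*(C + J))*J) = -2 + (6*J + (2*J*(C + J))*J) = -2 + (6*J + 2*J²*(C + J)) = -2 + 6*J + 2*J²*(C + J))
h(4)*(115 + X(8, L(5))) = 4*(115 + (-2 + 2*8³ + 6*8 + 2*(-2 + 2*5)*8²)) = 4*(115 + (-2 + 2*512 + 48 + 2*(-2 + 10)*64)) = 4*(115 + (-2 + 1024 + 48 + 2*8*64)) = 4*(115 + (-2 + 1024 + 48 + 1024)) = 4*(115 + 2094) = 4*2209 = 8836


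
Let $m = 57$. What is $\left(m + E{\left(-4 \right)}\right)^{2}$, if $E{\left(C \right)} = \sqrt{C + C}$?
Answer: $3241 + 228 i \sqrt{2} \approx 3241.0 + 322.44 i$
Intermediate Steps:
$E{\left(C \right)} = \sqrt{2} \sqrt{C}$ ($E{\left(C \right)} = \sqrt{2 C} = \sqrt{2} \sqrt{C}$)
$\left(m + E{\left(-4 \right)}\right)^{2} = \left(57 + \sqrt{2} \sqrt{-4}\right)^{2} = \left(57 + \sqrt{2} \cdot 2 i\right)^{2} = \left(57 + 2 i \sqrt{2}\right)^{2}$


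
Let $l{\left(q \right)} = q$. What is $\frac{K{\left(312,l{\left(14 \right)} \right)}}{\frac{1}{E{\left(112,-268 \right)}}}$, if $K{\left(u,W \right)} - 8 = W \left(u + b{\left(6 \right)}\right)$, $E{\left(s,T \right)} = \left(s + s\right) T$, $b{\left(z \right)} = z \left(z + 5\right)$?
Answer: $-318169600$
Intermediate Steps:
$b{\left(z \right)} = z \left(5 + z\right)$
$E{\left(s,T \right)} = 2 T s$ ($E{\left(s,T \right)} = 2 s T = 2 T s$)
$K{\left(u,W \right)} = 8 + W \left(66 + u\right)$ ($K{\left(u,W \right)} = 8 + W \left(u + 6 \left(5 + 6\right)\right) = 8 + W \left(u + 6 \cdot 11\right) = 8 + W \left(u + 66\right) = 8 + W \left(66 + u\right)$)
$\frac{K{\left(312,l{\left(14 \right)} \right)}}{\frac{1}{E{\left(112,-268 \right)}}} = \frac{8 + 66 \cdot 14 + 14 \cdot 312}{\frac{1}{2 \left(-268\right) 112}} = \frac{8 + 924 + 4368}{\frac{1}{-60032}} = \frac{5300}{- \frac{1}{60032}} = 5300 \left(-60032\right) = -318169600$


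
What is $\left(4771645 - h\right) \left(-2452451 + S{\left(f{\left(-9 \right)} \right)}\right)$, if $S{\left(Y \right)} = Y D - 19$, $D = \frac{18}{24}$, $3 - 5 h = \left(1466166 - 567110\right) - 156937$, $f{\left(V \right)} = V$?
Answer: $- \frac{241327057378287}{20} \approx -1.2066 \cdot 10^{13}$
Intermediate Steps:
$h = - \frac{742116}{5}$ ($h = \frac{3}{5} - \frac{\left(1466166 - 567110\right) - 156937}{5} = \frac{3}{5} - \frac{899056 - 156937}{5} = \frac{3}{5} - \frac{742119}{5} = - \frac{742116}{5} \approx -1.4842 \cdot 10^{5}$)
$D = \frac{3}{4}$ ($D = 18 \cdot \frac{1}{24} = \frac{3}{4} \approx 0.75$)
$S{\left(Y \right)} = -19 + \frac{3 Y}{4}$ ($S{\left(Y \right)} = Y \frac{3}{4} - 19 = \frac{3 Y}{4} - 19 = -19 + \frac{3 Y}{4}$)
$\left(4771645 - h\right) \left(-2452451 + S{\left(f{\left(-9 \right)} \right)}\right) = \left(4771645 - - \frac{742116}{5}\right) \left(-2452451 + \left(-19 + \frac{3}{4} \left(-9\right)\right)\right) = \left(4771645 + \frac{742116}{5}\right) \left(-2452451 - \frac{103}{4}\right) = \frac{24600341 \left(-2452451 - \frac{103}{4}\right)}{5} = \frac{24600341}{5} \left(- \frac{9809907}{4}\right) = - \frac{241327057378287}{20}$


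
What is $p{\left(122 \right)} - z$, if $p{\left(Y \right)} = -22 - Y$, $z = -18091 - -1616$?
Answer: $16331$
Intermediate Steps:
$z = -16475$ ($z = -18091 + 1616 = -16475$)
$p{\left(122 \right)} - z = \left(-22 - 122\right) - -16475 = \left(-22 - 122\right) + 16475 = -144 + 16475 = 16331$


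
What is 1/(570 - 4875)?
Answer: -1/4305 ≈ -0.00023229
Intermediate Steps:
1/(570 - 4875) = 1/(-4305) = -1/4305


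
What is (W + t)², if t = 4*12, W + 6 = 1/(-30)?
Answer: 1585081/900 ≈ 1761.2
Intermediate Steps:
W = -181/30 (W = -6 + 1/(-30) = -6 - 1/30 = -181/30 ≈ -6.0333)
t = 48
(W + t)² = (-181/30 + 48)² = (1259/30)² = 1585081/900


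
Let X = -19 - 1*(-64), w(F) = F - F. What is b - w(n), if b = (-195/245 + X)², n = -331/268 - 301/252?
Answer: 4691556/2401 ≈ 1954.0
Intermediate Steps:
n = -1465/603 (n = -331*1/268 - 301*1/252 = -331/268 - 43/36 = -1465/603 ≈ -2.4295)
w(F) = 0
X = 45 (X = -19 + 64 = 45)
b = 4691556/2401 (b = (-195/245 + 45)² = (-195*1/245 + 45)² = (-39/49 + 45)² = (2166/49)² = 4691556/2401 ≈ 1954.0)
b - w(n) = 4691556/2401 - 1*0 = 4691556/2401 + 0 = 4691556/2401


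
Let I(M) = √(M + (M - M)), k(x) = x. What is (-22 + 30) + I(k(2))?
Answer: 8 + √2 ≈ 9.4142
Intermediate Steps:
I(M) = √M (I(M) = √(M + 0) = √M)
(-22 + 30) + I(k(2)) = (-22 + 30) + √2 = 8 + √2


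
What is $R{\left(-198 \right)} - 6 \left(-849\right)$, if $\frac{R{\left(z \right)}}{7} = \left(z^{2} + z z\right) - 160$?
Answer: $552830$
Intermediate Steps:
$R{\left(z \right)} = -1120 + 14 z^{2}$ ($R{\left(z \right)} = 7 \left(\left(z^{2} + z z\right) - 160\right) = 7 \left(\left(z^{2} + z^{2}\right) - 160\right) = 7 \left(2 z^{2} - 160\right) = 7 \left(-160 + 2 z^{2}\right) = -1120 + 14 z^{2}$)
$R{\left(-198 \right)} - 6 \left(-849\right) = \left(-1120 + 14 \left(-198\right)^{2}\right) - 6 \left(-849\right) = \left(-1120 + 14 \cdot 39204\right) - -5094 = \left(-1120 + 548856\right) + 5094 = 547736 + 5094 = 552830$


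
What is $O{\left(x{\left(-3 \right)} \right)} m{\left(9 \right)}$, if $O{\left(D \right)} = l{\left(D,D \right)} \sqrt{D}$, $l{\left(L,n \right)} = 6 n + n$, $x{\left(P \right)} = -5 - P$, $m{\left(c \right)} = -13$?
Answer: $182 i \sqrt{2} \approx 257.39 i$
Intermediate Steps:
$l{\left(L,n \right)} = 7 n$
$O{\left(D \right)} = 7 D^{\frac{3}{2}}$ ($O{\left(D \right)} = 7 D \sqrt{D} = 7 D^{\frac{3}{2}}$)
$O{\left(x{\left(-3 \right)} \right)} m{\left(9 \right)} = 7 \left(-5 - -3\right)^{\frac{3}{2}} \left(-13\right) = 7 \left(-5 + 3\right)^{\frac{3}{2}} \left(-13\right) = 7 \left(-2\right)^{\frac{3}{2}} \left(-13\right) = 7 \left(- 2 i \sqrt{2}\right) \left(-13\right) = - 14 i \sqrt{2} \left(-13\right) = 182 i \sqrt{2}$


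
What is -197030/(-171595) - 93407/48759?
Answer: -1284237679/1673360121 ≈ -0.76746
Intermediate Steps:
-197030/(-171595) - 93407/48759 = -197030*(-1/171595) - 93407*1/48759 = 39406/34319 - 93407/48759 = -1284237679/1673360121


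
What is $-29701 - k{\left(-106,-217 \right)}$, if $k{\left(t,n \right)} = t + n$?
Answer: $-29378$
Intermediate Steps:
$k{\left(t,n \right)} = n + t$
$-29701 - k{\left(-106,-217 \right)} = -29701 - \left(-217 - 106\right) = -29701 - -323 = -29701 + 323 = -29378$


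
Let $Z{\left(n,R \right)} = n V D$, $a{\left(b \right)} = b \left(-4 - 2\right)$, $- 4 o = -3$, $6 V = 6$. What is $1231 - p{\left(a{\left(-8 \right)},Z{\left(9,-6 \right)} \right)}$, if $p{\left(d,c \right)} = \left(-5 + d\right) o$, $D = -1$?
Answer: $\frac{4795}{4} \approx 1198.8$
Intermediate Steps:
$V = 1$ ($V = \frac{1}{6} \cdot 6 = 1$)
$o = \frac{3}{4}$ ($o = \left(- \frac{1}{4}\right) \left(-3\right) = \frac{3}{4} \approx 0.75$)
$a{\left(b \right)} = - 6 b$ ($a{\left(b \right)} = b \left(-6\right) = - 6 b$)
$Z{\left(n,R \right)} = - n$ ($Z{\left(n,R \right)} = n 1 \left(-1\right) = n \left(-1\right) = - n$)
$p{\left(d,c \right)} = - \frac{15}{4} + \frac{3 d}{4}$ ($p{\left(d,c \right)} = \left(-5 + d\right) \frac{3}{4} = - \frac{15}{4} + \frac{3 d}{4}$)
$1231 - p{\left(a{\left(-8 \right)},Z{\left(9,-6 \right)} \right)} = 1231 - \left(- \frac{15}{4} + \frac{3 \left(\left(-6\right) \left(-8\right)\right)}{4}\right) = 1231 - \left(- \frac{15}{4} + \frac{3}{4} \cdot 48\right) = 1231 - \left(- \frac{15}{4} + 36\right) = 1231 - \frac{129}{4} = \frac{4795}{4}$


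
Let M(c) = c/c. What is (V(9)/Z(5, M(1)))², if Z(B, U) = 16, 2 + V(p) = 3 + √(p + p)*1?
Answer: 19/256 + 3*√2/128 ≈ 0.10736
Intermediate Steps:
V(p) = 1 + √2*√p (V(p) = -2 + (3 + √(p + p)*1) = -2 + (3 + √(2*p)*1) = -2 + (3 + (√2*√p)*1) = -2 + (3 + √2*√p) = 1 + √2*√p)
M(c) = 1
(V(9)/Z(5, M(1)))² = ((1 + √2*√9)/16)² = ((1 + √2*3)*(1/16))² = ((1 + 3*√2)*(1/16))² = (1/16 + 3*√2/16)²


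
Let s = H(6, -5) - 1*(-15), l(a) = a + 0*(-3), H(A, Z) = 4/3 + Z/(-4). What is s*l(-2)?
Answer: -211/6 ≈ -35.167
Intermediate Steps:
H(A, Z) = 4/3 - Z/4 (H(A, Z) = 4*(⅓) + Z*(-¼) = 4/3 - Z/4)
l(a) = a (l(a) = a + 0 = a)
s = 211/12 (s = (4/3 - ¼*(-5)) - 1*(-15) = (4/3 + 5/4) + 15 = 31/12 + 15 = 211/12 ≈ 17.583)
s*l(-2) = (211/12)*(-2) = -211/6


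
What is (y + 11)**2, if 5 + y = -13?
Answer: 49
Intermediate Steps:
y = -18 (y = -5 - 13 = -18)
(y + 11)**2 = (-18 + 11)**2 = (-7)**2 = 49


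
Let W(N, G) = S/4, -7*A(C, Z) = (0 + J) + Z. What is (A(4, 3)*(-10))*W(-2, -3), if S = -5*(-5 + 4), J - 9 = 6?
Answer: 225/7 ≈ 32.143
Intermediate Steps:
J = 15 (J = 9 + 6 = 15)
S = 5 (S = -5*(-1) = 5)
A(C, Z) = -15/7 - Z/7 (A(C, Z) = -((0 + 15) + Z)/7 = -(15 + Z)/7 = -15/7 - Z/7)
W(N, G) = 5/4
(A(4, 3)*(-10))*W(-2, -3) = ((-15/7 - ⅐*3)*(-10))*(5/4) = ((-15/7 - 3/7)*(-10))*(5/4) = -18/7*(-10)*(5/4) = (180/7)*(5/4) = 225/7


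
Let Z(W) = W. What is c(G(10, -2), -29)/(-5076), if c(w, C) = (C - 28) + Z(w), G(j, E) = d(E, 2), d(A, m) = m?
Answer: 55/5076 ≈ 0.010835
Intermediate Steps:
G(j, E) = 2
c(w, C) = -28 + C + w (c(w, C) = (C - 28) + w = (-28 + C) + w = -28 + C + w)
c(G(10, -2), -29)/(-5076) = (-28 - 29 + 2)/(-5076) = -55*(-1/5076) = 55/5076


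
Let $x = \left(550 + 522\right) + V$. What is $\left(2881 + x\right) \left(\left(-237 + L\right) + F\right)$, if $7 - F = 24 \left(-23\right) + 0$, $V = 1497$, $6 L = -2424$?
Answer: $-446900$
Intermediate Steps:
$L = -404$ ($L = \frac{1}{6} \left(-2424\right) = -404$)
$F = 559$ ($F = 7 - \left(24 \left(-23\right) + 0\right) = 7 - \left(-552 + 0\right) = 7 - -552 = 7 + 552 = 559$)
$x = 2569$ ($x = \left(550 + 522\right) + 1497 = 1072 + 1497 = 2569$)
$\left(2881 + x\right) \left(\left(-237 + L\right) + F\right) = \left(2881 + 2569\right) \left(\left(-237 - 404\right) + 559\right) = 5450 \left(-641 + 559\right) = 5450 \left(-82\right) = -446900$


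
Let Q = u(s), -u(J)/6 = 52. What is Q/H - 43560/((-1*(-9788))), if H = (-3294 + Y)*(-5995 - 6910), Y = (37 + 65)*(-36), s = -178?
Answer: -163161784694/36662679135 ≈ -4.4503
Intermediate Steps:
u(J) = -312 (u(J) = -6*52 = -312)
Q = -312
Y = -3672 (Y = 102*(-36) = -3672)
H = 89896230 (H = (-3294 - 3672)*(-5995 - 6910) = -6966*(-12905) = 89896230)
Q/H - 43560/((-1*(-9788))) = -312/89896230 - 43560/((-1*(-9788))) = -312*1/89896230 - 43560/9788 = -52/14982705 - 43560*1/9788 = -52/14982705 - 10890/2447 = -163161784694/36662679135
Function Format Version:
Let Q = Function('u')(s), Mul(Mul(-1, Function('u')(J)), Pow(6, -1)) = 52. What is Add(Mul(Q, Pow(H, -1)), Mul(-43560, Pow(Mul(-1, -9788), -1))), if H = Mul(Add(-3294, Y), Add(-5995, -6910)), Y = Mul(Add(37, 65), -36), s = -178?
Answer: Rational(-163161784694, 36662679135) ≈ -4.4503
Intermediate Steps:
Function('u')(J) = -312 (Function('u')(J) = Mul(-6, 52) = -312)
Q = -312
Y = -3672 (Y = Mul(102, -36) = -3672)
H = 89896230 (H = Mul(Add(-3294, -3672), Add(-5995, -6910)) = Mul(-6966, -12905) = 89896230)
Add(Mul(Q, Pow(H, -1)), Mul(-43560, Pow(Mul(-1, -9788), -1))) = Add(Mul(-312, Pow(89896230, -1)), Mul(-43560, Pow(Mul(-1, -9788), -1))) = Add(Mul(-312, Rational(1, 89896230)), Mul(-43560, Pow(9788, -1))) = Add(Rational(-52, 14982705), Mul(-43560, Rational(1, 9788))) = Add(Rational(-52, 14982705), Rational(-10890, 2447)) = Rational(-163161784694, 36662679135)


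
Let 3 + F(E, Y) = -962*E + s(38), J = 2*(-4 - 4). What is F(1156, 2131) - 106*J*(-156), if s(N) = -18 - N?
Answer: -1376707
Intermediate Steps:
J = -16 (J = 2*(-8) = -16)
F(E, Y) = -59 - 962*E (F(E, Y) = -3 + (-962*E + (-18 - 1*38)) = -3 + (-962*E + (-18 - 38)) = -3 + (-962*E - 56) = -3 + (-56 - 962*E) = -59 - 962*E)
F(1156, 2131) - 106*J*(-156) = (-59 - 962*1156) - 106*(-16)*(-156) = (-59 - 1112072) + 1696*(-156) = -1112131 - 264576 = -1376707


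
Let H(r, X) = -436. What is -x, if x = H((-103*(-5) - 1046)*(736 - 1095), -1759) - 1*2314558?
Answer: 2314994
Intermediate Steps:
x = -2314994 (x = -436 - 1*2314558 = -436 - 2314558 = -2314994)
-x = -1*(-2314994) = 2314994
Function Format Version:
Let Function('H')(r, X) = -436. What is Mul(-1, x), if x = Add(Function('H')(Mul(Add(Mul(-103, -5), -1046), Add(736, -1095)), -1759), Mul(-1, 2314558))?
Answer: 2314994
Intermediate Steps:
x = -2314994 (x = Add(-436, Mul(-1, 2314558)) = Add(-436, -2314558) = -2314994)
Mul(-1, x) = Mul(-1, -2314994) = 2314994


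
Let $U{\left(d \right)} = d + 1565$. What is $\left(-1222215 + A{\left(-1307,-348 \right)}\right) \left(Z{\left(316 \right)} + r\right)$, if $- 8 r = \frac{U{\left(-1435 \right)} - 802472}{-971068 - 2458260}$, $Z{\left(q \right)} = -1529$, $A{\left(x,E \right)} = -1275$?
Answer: $\frac{12830844372367155}{6858656} \approx 1.8708 \cdot 10^{9}$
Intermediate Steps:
$U{\left(d \right)} = 1565 + d$
$r = - \frac{401171}{13717312}$ ($r = - \frac{\left(\left(1565 - 1435\right) - 802472\right) \frac{1}{-971068 - 2458260}}{8} = - \frac{\left(130 - 802472\right) \frac{1}{-3429328}}{8} = - \frac{\left(-802342\right) \left(- \frac{1}{3429328}\right)}{8} = \left(- \frac{1}{8}\right) \frac{401171}{1714664} = - \frac{401171}{13717312} \approx -0.029246$)
$\left(-1222215 + A{\left(-1307,-348 \right)}\right) \left(Z{\left(316 \right)} + r\right) = \left(-1222215 - 1275\right) \left(-1529 - \frac{401171}{13717312}\right) = \left(-1223490\right) \left(- \frac{20974171219}{13717312}\right) = \frac{12830844372367155}{6858656}$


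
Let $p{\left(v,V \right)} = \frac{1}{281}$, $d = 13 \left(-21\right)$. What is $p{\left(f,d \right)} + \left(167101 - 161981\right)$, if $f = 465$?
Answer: $\frac{1438721}{281} \approx 5120.0$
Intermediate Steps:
$d = -273$
$p{\left(v,V \right)} = \frac{1}{281}$
$p{\left(f,d \right)} + \left(167101 - 161981\right) = \frac{1}{281} + \left(167101 - 161981\right) = \frac{1}{281} + 5120 = \frac{1438721}{281}$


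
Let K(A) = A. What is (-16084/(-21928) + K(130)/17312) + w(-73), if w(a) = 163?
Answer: 3884934701/23726096 ≈ 163.74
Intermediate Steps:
(-16084/(-21928) + K(130)/17312) + w(-73) = (-16084/(-21928) + 130/17312) + 163 = (-16084*(-1/21928) + 130*(1/17312)) + 163 = (4021/5482 + 65/8656) + 163 = 17581053/23726096 + 163 = 3884934701/23726096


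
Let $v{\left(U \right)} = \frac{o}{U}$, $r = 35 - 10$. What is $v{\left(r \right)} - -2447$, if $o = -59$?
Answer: $\frac{61116}{25} \approx 2444.6$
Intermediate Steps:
$r = 25$ ($r = 35 - 10 = 25$)
$v{\left(U \right)} = - \frac{59}{U}$
$v{\left(r \right)} - -2447 = - \frac{59}{25} - -2447 = \left(-59\right) \frac{1}{25} + 2447 = - \frac{59}{25} + 2447 = \frac{61116}{25}$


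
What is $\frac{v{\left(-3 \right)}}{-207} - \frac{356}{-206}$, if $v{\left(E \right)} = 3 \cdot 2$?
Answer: $\frac{12076}{7107} \approx 1.6992$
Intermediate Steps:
$v{\left(E \right)} = 6$
$\frac{v{\left(-3 \right)}}{-207} - \frac{356}{-206} = \frac{6}{-207} - \frac{356}{-206} = 6 \left(- \frac{1}{207}\right) - - \frac{178}{103} = - \frac{2}{69} + \frac{178}{103} = \frac{12076}{7107}$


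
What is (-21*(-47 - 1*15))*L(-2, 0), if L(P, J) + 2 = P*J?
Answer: -2604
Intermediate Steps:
L(P, J) = -2 + J*P (L(P, J) = -2 + P*J = -2 + J*P)
(-21*(-47 - 1*15))*L(-2, 0) = (-21*(-47 - 1*15))*(-2 + 0*(-2)) = (-21*(-47 - 15))*(-2 + 0) = -21*(-62)*(-2) = 1302*(-2) = -2604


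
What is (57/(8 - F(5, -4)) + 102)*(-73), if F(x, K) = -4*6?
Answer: -242433/32 ≈ -7576.0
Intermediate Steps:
F(x, K) = -24
(57/(8 - F(5, -4)) + 102)*(-73) = (57/(8 - 1*(-24)) + 102)*(-73) = (57/(8 + 24) + 102)*(-73) = (57/32 + 102)*(-73) = (3321/32)*(-73) = -242433/32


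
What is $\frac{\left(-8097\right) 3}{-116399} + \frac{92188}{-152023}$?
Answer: $- \frac{7037800319}{17695325177} \approx -0.39772$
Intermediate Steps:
$\frac{\left(-8097\right) 3}{-116399} + \frac{92188}{-152023} = \left(-24291\right) \left(- \frac{1}{116399}\right) + 92188 \left(- \frac{1}{152023}\right) = \frac{24291}{116399} - \frac{92188}{152023} = - \frac{7037800319}{17695325177}$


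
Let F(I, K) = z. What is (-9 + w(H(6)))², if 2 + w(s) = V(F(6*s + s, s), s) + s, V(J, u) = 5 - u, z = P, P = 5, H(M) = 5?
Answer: 36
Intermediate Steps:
z = 5
F(I, K) = 5
w(s) = 3 (w(s) = -2 + ((5 - s) + s) = -2 + 5 = 3)
(-9 + w(H(6)))² = (-9 + 3)² = (-6)² = 36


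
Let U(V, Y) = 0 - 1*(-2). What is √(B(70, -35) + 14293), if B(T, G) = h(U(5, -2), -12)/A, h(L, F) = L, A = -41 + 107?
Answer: √15565110/33 ≈ 119.55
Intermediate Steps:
U(V, Y) = 2 (U(V, Y) = 0 + 2 = 2)
A = 66
B(T, G) = 1/33 (B(T, G) = 2/66 = 2*(1/66) = 1/33)
√(B(70, -35) + 14293) = √(1/33 + 14293) = √(471670/33) = √15565110/33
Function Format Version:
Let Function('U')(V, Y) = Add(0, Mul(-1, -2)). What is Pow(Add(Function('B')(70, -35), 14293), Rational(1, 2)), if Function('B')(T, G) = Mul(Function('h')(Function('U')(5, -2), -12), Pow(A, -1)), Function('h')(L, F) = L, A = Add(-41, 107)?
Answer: Mul(Rational(1, 33), Pow(15565110, Rational(1, 2))) ≈ 119.55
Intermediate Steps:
Function('U')(V, Y) = 2 (Function('U')(V, Y) = Add(0, 2) = 2)
A = 66
Function('B')(T, G) = Rational(1, 33) (Function('B')(T, G) = Mul(2, Pow(66, -1)) = Mul(2, Rational(1, 66)) = Rational(1, 33))
Pow(Add(Function('B')(70, -35), 14293), Rational(1, 2)) = Pow(Add(Rational(1, 33), 14293), Rational(1, 2)) = Pow(Rational(471670, 33), Rational(1, 2)) = Mul(Rational(1, 33), Pow(15565110, Rational(1, 2)))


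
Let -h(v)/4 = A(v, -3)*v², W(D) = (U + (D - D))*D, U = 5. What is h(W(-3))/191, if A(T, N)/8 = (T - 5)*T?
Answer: -2160000/191 ≈ -11309.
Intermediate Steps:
W(D) = 5*D (W(D) = (5 + (D - D))*D = (5 + 0)*D = 5*D)
A(T, N) = 8*T*(-5 + T) (A(T, N) = 8*((T - 5)*T) = 8*((-5 + T)*T) = 8*(T*(-5 + T)) = 8*T*(-5 + T))
h(v) = -32*v³*(-5 + v) (h(v) = -4*8*v*(-5 + v)*v² = -32*v³*(-5 + v))
h(W(-3))/191 = (32*(5*(-3))³*(5 - 5*(-3)))/191 = (32*(-15)³*(5 - 1*(-15)))*(1/191) = (32*(-3375)*(5 + 15))*(1/191) = (32*(-3375)*20)*(1/191) = -2160000*1/191 = -2160000/191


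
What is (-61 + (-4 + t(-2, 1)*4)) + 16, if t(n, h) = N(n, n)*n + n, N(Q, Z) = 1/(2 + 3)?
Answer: -293/5 ≈ -58.600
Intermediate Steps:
N(Q, Z) = ⅕ (N(Q, Z) = 1/5 = ⅕)
t(n, h) = 6*n/5 (t(n, h) = n/5 + n = 6*n/5)
(-61 + (-4 + t(-2, 1)*4)) + 16 = (-61 + (-4 + ((6/5)*(-2))*4)) + 16 = (-61 + (-4 - 12/5*4)) + 16 = (-61 + (-4 - 48/5)) + 16 = (-61 - 68/5) + 16 = -373/5 + 16 = -293/5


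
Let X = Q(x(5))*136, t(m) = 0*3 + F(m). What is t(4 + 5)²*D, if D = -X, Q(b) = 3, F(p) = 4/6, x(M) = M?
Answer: -544/3 ≈ -181.33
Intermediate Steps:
F(p) = ⅔ (F(p) = 4*(⅙) = ⅔)
t(m) = ⅔ (t(m) = 0*3 + ⅔ = 0 + ⅔ = ⅔)
X = 408 (X = 3*136 = 408)
D = -408 (D = -1*408 = -408)
t(4 + 5)²*D = (⅔)²*(-408) = (4/9)*(-408) = -544/3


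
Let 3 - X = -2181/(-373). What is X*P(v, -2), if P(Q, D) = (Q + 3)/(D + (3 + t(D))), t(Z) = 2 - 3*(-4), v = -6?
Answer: 1062/1865 ≈ 0.56944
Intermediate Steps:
t(Z) = 14 (t(Z) = 2 + 12 = 14)
X = -1062/373 (X = 3 - (-2181)/(-373) = 3 - (-2181)*(-1)/373 = 3 - 1*2181/373 = 3 - 2181/373 = -1062/373 ≈ -2.8472)
P(Q, D) = (3 + Q)/(17 + D) (P(Q, D) = (Q + 3)/(D + (3 + 14)) = (3 + Q)/(D + 17) = (3 + Q)/(17 + D))
X*P(v, -2) = -1062*(3 - 6)/(373*(17 - 2)) = -1062*(-3)/(373*15) = -354*(-3)/1865 = -1062/373*(-⅕) = 1062/1865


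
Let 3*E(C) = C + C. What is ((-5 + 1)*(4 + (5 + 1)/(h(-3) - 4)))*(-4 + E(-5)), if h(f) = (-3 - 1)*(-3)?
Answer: 418/3 ≈ 139.33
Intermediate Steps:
h(f) = 12 (h(f) = -4*(-3) = 12)
E(C) = 2*C/3 (E(C) = (C + C)/3 = (2*C)/3 = 2*C/3)
((-5 + 1)*(4 + (5 + 1)/(h(-3) - 4)))*(-4 + E(-5)) = ((-5 + 1)*(4 + (5 + 1)/(12 - 4)))*(-4 + (⅔)*(-5)) = (-4*(4 + 6/8))*(-4 - 10/3) = -4*(4 + 6*(⅛))*(-22/3) = -4*(4 + ¾)*(-22/3) = -4*19/4*(-22/3) = -19*(-22/3) = 418/3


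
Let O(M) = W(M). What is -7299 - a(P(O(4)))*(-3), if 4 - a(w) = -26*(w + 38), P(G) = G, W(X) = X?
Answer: -4011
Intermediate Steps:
O(M) = M
a(w) = 992 + 26*w (a(w) = 4 - (-26)*(w + 38) = 4 - (-26)*(38 + w) = 4 - (-988 - 26*w) = 4 + (988 + 26*w) = 992 + 26*w)
-7299 - a(P(O(4)))*(-3) = -7299 - (992 + 26*4)*(-3) = -7299 - (992 + 104)*(-3) = -7299 - 1096*(-3) = -7299 - 1*(-3288) = -7299 + 3288 = -4011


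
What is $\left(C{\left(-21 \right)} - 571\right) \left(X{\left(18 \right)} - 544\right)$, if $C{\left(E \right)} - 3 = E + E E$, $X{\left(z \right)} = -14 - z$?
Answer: $85248$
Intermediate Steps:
$C{\left(E \right)} = 3 + E + E^{2}$ ($C{\left(E \right)} = 3 + \left(E + E E\right) = 3 + \left(E + E^{2}\right) = 3 + E + E^{2}$)
$\left(C{\left(-21 \right)} - 571\right) \left(X{\left(18 \right)} - 544\right) = \left(\left(3 - 21 + \left(-21\right)^{2}\right) - 571\right) \left(\left(-14 - 18\right) - 544\right) = \left(\left(3 - 21 + 441\right) - 571\right) \left(\left(-14 - 18\right) - 544\right) = \left(423 - 571\right) \left(-32 - 544\right) = \left(-148\right) \left(-576\right) = 85248$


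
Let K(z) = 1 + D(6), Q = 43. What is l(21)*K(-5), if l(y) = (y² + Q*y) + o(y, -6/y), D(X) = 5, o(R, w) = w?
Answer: 56436/7 ≈ 8062.3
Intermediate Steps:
l(y) = y² - 6/y + 43*y (l(y) = (y² + 43*y) - 6/y = y² - 6/y + 43*y)
K(z) = 6 (K(z) = 1 + 5 = 6)
l(21)*K(-5) = ((-6 + 21²*(43 + 21))/21)*6 = ((-6 + 441*64)/21)*6 = ((-6 + 28224)/21)*6 = ((1/21)*28218)*6 = (9406/7)*6 = 56436/7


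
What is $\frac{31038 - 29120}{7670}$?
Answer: $\frac{959}{3835} \approx 0.25007$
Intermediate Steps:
$\frac{31038 - 29120}{7670} = 1918 \cdot \frac{1}{7670} = \frac{959}{3835}$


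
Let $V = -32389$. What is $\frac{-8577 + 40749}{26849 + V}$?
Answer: $- \frac{8043}{1385} \approx -5.8072$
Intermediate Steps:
$\frac{-8577 + 40749}{26849 + V} = \frac{-8577 + 40749}{26849 - 32389} = \frac{32172}{-5540} = 32172 \left(- \frac{1}{5540}\right) = - \frac{8043}{1385}$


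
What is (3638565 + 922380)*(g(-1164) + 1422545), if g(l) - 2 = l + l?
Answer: 6477540746955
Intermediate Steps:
g(l) = 2 + 2*l (g(l) = 2 + (l + l) = 2 + 2*l)
(3638565 + 922380)*(g(-1164) + 1422545) = (3638565 + 922380)*((2 + 2*(-1164)) + 1422545) = 4560945*((2 - 2328) + 1422545) = 4560945*(-2326 + 1422545) = 4560945*1420219 = 6477540746955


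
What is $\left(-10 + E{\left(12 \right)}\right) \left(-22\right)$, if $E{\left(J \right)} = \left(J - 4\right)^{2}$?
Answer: $-1188$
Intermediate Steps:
$E{\left(J \right)} = \left(-4 + J\right)^{2}$
$\left(-10 + E{\left(12 \right)}\right) \left(-22\right) = \left(-10 + \left(-4 + 12\right)^{2}\right) \left(-22\right) = \left(-10 + 8^{2}\right) \left(-22\right) = \left(-10 + 64\right) \left(-22\right) = 54 \left(-22\right) = -1188$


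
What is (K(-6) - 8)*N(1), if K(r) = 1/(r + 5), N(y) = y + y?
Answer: -18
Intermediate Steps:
N(y) = 2*y
K(r) = 1/(5 + r)
(K(-6) - 8)*N(1) = (1/(5 - 6) - 8)*(2*1) = (1/(-1) - 8)*2 = (-1 - 8)*2 = -9*2 = -18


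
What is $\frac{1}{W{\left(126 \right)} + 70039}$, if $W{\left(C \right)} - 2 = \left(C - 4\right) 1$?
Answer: $\frac{1}{70163} \approx 1.4253 \cdot 10^{-5}$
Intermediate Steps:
$W{\left(C \right)} = -2 + C$ ($W{\left(C \right)} = 2 + \left(C - 4\right) 1 = 2 + \left(-4 + C\right) 1 = 2 + \left(-4 + C\right) = -2 + C$)
$\frac{1}{W{\left(126 \right)} + 70039} = \frac{1}{\left(-2 + 126\right) + 70039} = \frac{1}{124 + 70039} = \frac{1}{70163}$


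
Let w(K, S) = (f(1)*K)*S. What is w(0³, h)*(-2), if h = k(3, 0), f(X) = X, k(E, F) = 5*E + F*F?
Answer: 0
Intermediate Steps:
k(E, F) = F² + 5*E (k(E, F) = 5*E + F² = F² + 5*E)
h = 15 (h = 0² + 5*3 = 0 + 15 = 15)
w(K, S) = K*S (w(K, S) = (1*K)*S = K*S)
w(0³, h)*(-2) = (0³*15)*(-2) = (0*15)*(-2) = 0*(-2) = 0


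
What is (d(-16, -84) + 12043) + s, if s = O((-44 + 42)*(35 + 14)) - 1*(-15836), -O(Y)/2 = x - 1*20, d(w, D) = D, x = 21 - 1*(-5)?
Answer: 27783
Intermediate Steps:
x = 26 (x = 21 + 5 = 26)
O(Y) = -12 (O(Y) = -2*(26 - 1*20) = -2*(26 - 20) = -2*6 = -12)
s = 15824 (s = -12 - 1*(-15836) = -12 + 15836 = 15824)
(d(-16, -84) + 12043) + s = (-84 + 12043) + 15824 = 11959 + 15824 = 27783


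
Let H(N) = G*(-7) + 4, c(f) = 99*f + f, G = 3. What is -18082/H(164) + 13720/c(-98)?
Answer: 90291/85 ≈ 1062.2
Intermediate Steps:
c(f) = 100*f
H(N) = -17 (H(N) = 3*(-7) + 4 = -21 + 4 = -17)
-18082/H(164) + 13720/c(-98) = -18082/(-17) + 13720/((100*(-98))) = -18082*(-1/17) + 13720/(-9800) = 18082/17 + 13720*(-1/9800) = 18082/17 - 7/5 = 90291/85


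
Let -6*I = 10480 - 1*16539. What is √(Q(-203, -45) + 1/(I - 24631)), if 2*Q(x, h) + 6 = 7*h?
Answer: 9*I*√159204490186/283454 ≈ 12.669*I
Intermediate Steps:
Q(x, h) = -3 + 7*h/2 (Q(x, h) = -3 + (7*h)/2 = -3 + 7*h/2)
I = 6059/6 (I = -(10480 - 1*16539)/6 = -(10480 - 16539)/6 = -⅙*(-6059) = 6059/6 ≈ 1009.8)
√(Q(-203, -45) + 1/(I - 24631)) = √((-3 + (7/2)*(-45)) + 1/(6059/6 - 24631)) = √((-3 - 315/2) + 1/(-141727/6)) = √(-321/2 - 6/141727) = √(-45494379/283454) = 9*I*√159204490186/283454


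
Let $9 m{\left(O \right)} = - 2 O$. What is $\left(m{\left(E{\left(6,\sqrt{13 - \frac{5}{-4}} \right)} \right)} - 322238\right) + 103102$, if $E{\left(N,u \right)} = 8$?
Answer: $- \frac{1972240}{9} \approx -2.1914 \cdot 10^{5}$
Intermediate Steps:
$m{\left(O \right)} = - \frac{2 O}{9}$ ($m{\left(O \right)} = \frac{\left(-2\right) O}{9} = - \frac{2 O}{9}$)
$\left(m{\left(E{\left(6,\sqrt{13 - \frac{5}{-4}} \right)} \right)} - 322238\right) + 103102 = \left(\left(- \frac{2}{9}\right) 8 - 322238\right) + 103102 = \left(- \frac{16}{9} - 322238\right) + 103102 = - \frac{2900158}{9} + 103102 = - \frac{1972240}{9}$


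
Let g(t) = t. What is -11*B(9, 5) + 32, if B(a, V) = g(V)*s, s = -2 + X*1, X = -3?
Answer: 307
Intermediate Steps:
s = -5 (s = -2 - 3*1 = -2 - 3 = -5)
B(a, V) = -5*V (B(a, V) = V*(-5) = -5*V)
-11*B(9, 5) + 32 = -(-55)*5 + 32 = -11*(-25) + 32 = 275 + 32 = 307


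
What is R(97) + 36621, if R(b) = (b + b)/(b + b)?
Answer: 36622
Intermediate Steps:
R(b) = 1 (R(b) = (2*b)/((2*b)) = (2*b)*(1/(2*b)) = 1)
R(97) + 36621 = 1 + 36621 = 36622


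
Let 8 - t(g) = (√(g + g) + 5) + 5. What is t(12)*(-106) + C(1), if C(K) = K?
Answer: 213 + 212*√6 ≈ 732.29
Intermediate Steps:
t(g) = -2 - √2*√g (t(g) = 8 - ((√(g + g) + 5) + 5) = 8 - ((√(2*g) + 5) + 5) = 8 - ((√2*√g + 5) + 5) = 8 - ((5 + √2*√g) + 5) = 8 - (10 + √2*√g) = 8 + (-10 - √2*√g) = -2 - √2*√g)
t(12)*(-106) + C(1) = (-2 - √2*√12)*(-106) + 1 = (-2 - √2*2*√3)*(-106) + 1 = (-2 - 2*√6)*(-106) + 1 = (212 + 212*√6) + 1 = 213 + 212*√6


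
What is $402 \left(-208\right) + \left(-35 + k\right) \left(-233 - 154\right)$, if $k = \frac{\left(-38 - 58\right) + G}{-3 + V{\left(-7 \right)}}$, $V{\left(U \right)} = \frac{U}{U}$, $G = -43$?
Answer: $- \frac{193935}{2} \approx -96968.0$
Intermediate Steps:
$V{\left(U \right)} = 1$
$k = \frac{139}{2}$ ($k = \frac{\left(-38 - 58\right) - 43}{-3 + 1} = \frac{\left(-38 - 58\right) - 43}{-2} = \left(-96 - 43\right) \left(- \frac{1}{2}\right) = \left(-139\right) \left(- \frac{1}{2}\right) = \frac{139}{2} \approx 69.5$)
$402 \left(-208\right) + \left(-35 + k\right) \left(-233 - 154\right) = 402 \left(-208\right) + \left(-35 + \frac{139}{2}\right) \left(-233 - 154\right) = -83616 + \frac{69}{2} \left(-387\right) = -83616 - \frac{26703}{2} = - \frac{193935}{2}$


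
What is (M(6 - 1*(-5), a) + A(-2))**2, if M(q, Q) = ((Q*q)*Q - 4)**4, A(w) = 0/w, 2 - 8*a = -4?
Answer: 2251875390625/4294967296 ≈ 524.31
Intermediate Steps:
a = 3/4 (a = 1/4 - 1/8*(-4) = 1/4 + 1/2 = 3/4 ≈ 0.75000)
A(w) = 0
M(q, Q) = (-4 + q*Q**2)**4 (M(q, Q) = (q*Q**2 - 4)**4 = (-4 + q*Q**2)**4)
(M(6 - 1*(-5), a) + A(-2))**2 = ((-4 + (6 - 1*(-5))*(3/4)**2)**4 + 0)**2 = ((-4 + (6 + 5)*(9/16))**4 + 0)**2 = ((-4 + 11*(9/16))**4 + 0)**2 = ((-4 + 99/16)**4 + 0)**2 = ((35/16)**4 + 0)**2 = (1500625/65536 + 0)**2 = (1500625/65536)**2 = 2251875390625/4294967296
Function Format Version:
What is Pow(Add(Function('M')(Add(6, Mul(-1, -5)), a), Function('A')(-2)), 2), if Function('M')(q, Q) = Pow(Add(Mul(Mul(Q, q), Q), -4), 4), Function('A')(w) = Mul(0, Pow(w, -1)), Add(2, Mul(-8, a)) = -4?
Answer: Rational(2251875390625, 4294967296) ≈ 524.31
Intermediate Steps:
a = Rational(3, 4) (a = Add(Rational(1, 4), Mul(Rational(-1, 8), -4)) = Add(Rational(1, 4), Rational(1, 2)) = Rational(3, 4) ≈ 0.75000)
Function('A')(w) = 0
Function('M')(q, Q) = Pow(Add(-4, Mul(q, Pow(Q, 2))), 4) (Function('M')(q, Q) = Pow(Add(Mul(q, Pow(Q, 2)), -4), 4) = Pow(Add(-4, Mul(q, Pow(Q, 2))), 4))
Pow(Add(Function('M')(Add(6, Mul(-1, -5)), a), Function('A')(-2)), 2) = Pow(Add(Pow(Add(-4, Mul(Add(6, Mul(-1, -5)), Pow(Rational(3, 4), 2))), 4), 0), 2) = Pow(Add(Pow(Add(-4, Mul(Add(6, 5), Rational(9, 16))), 4), 0), 2) = Pow(Add(Pow(Add(-4, Mul(11, Rational(9, 16))), 4), 0), 2) = Pow(Add(Pow(Add(-4, Rational(99, 16)), 4), 0), 2) = Pow(Add(Pow(Rational(35, 16), 4), 0), 2) = Pow(Add(Rational(1500625, 65536), 0), 2) = Pow(Rational(1500625, 65536), 2) = Rational(2251875390625, 4294967296)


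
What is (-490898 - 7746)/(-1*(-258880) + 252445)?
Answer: -498644/511325 ≈ -0.97520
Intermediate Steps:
(-490898 - 7746)/(-1*(-258880) + 252445) = -498644/(258880 + 252445) = -498644/511325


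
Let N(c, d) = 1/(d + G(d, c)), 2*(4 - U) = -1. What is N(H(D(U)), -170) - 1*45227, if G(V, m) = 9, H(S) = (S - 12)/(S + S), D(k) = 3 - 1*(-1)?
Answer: -7281548/161 ≈ -45227.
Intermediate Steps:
U = 9/2 (U = 4 - ½*(-1) = 4 + ½ = 9/2 ≈ 4.5000)
D(k) = 4 (D(k) = 3 + 1 = 4)
H(S) = (-12 + S)/(2*S) (H(S) = (-12 + S)/((2*S)) = (-12 + S)*(1/(2*S)) = (-12 + S)/(2*S))
N(c, d) = 1/(9 + d) (N(c, d) = 1/(d + 9) = 1/(9 + d))
N(H(D(U)), -170) - 1*45227 = 1/(9 - 170) - 1*45227 = 1/(-161) - 45227 = -1/161 - 45227 = -7281548/161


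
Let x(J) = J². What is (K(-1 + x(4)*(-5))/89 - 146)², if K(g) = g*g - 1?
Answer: 41396356/7921 ≈ 5226.2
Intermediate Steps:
K(g) = -1 + g² (K(g) = g² - 1 = -1 + g²)
(K(-1 + x(4)*(-5))/89 - 146)² = ((-1 + (-1 + 4²*(-5))²)/89 - 146)² = ((-1 + (-1 + 16*(-5))²)*(1/89) - 146)² = ((-1 + (-1 - 80)²)*(1/89) - 146)² = ((-1 + (-81)²)*(1/89) - 146)² = ((-1 + 6561)*(1/89) - 146)² = (6560*(1/89) - 146)² = (6560/89 - 146)² = (-6434/89)² = 41396356/7921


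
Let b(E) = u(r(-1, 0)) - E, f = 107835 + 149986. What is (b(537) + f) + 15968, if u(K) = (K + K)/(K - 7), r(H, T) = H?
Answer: 1093009/4 ≈ 2.7325e+5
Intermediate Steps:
u(K) = 2*K/(-7 + K) (u(K) = (2*K)/(-7 + K) = 2*K/(-7 + K))
f = 257821
b(E) = ¼ - E (b(E) = 2*(-1)/(-7 - 1) - E = 2*(-1)/(-8) - E = 2*(-1)*(-⅛) - E = ¼ - E)
(b(537) + f) + 15968 = ((¼ - 1*537) + 257821) + 15968 = ((¼ - 537) + 257821) + 15968 = (-2147/4 + 257821) + 15968 = 1029137/4 + 15968 = 1093009/4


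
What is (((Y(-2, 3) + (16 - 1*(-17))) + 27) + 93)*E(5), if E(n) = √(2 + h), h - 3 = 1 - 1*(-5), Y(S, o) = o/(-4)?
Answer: 609*√11/4 ≈ 504.96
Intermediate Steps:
Y(S, o) = -o/4 (Y(S, o) = o*(-¼) = -o/4)
h = 9 (h = 3 + (1 - 1*(-5)) = 3 + (1 + 5) = 3 + 6 = 9)
E(n) = √11 (E(n) = √(2 + 9) = √11)
(((Y(-2, 3) + (16 - 1*(-17))) + 27) + 93)*E(5) = (((-¼*3 + (16 - 1*(-17))) + 27) + 93)*√11 = (((-¾ + (16 + 17)) + 27) + 93)*√11 = (((-¾ + 33) + 27) + 93)*√11 = ((129/4 + 27) + 93)*√11 = (237/4 + 93)*√11 = 609*√11/4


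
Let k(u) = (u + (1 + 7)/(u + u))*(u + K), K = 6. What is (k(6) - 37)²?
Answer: 1849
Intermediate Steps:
k(u) = (6 + u)*(u + 4/u) (k(u) = (u + (1 + 7)/(u + u))*(u + 6) = (u + 8/((2*u)))*(6 + u) = (u + 8*(1/(2*u)))*(6 + u) = (u + 4/u)*(6 + u) = (6 + u)*(u + 4/u))
(k(6) - 37)² = ((4 + 6² + 6*6 + 24/6) - 37)² = ((4 + 36 + 36 + 24*(⅙)) - 37)² = ((4 + 36 + 36 + 4) - 37)² = (80 - 37)² = 43² = 1849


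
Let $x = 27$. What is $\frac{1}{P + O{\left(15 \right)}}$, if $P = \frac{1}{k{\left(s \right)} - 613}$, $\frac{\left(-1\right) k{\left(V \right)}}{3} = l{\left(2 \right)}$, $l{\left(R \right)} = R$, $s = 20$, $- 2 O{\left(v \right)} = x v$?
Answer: $- \frac{1238}{250697} \approx -0.0049382$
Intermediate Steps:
$O{\left(v \right)} = - \frac{27 v}{2}$
$k{\left(V \right)} = -6$ ($k{\left(V \right)} = \left(-3\right) 2 = -6$)
$P = - \frac{1}{619}$ ($P = \frac{1}{-6 - 613} = \frac{1}{-619} = - \frac{1}{619} \approx -0.0016155$)
$\frac{1}{P + O{\left(15 \right)}} = \frac{1}{- \frac{1}{619} - \frac{405}{2}} = \frac{1}{- \frac{250697}{1238}} = - \frac{1238}{250697}$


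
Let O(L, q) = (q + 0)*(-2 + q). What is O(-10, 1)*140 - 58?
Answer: -198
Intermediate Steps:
O(L, q) = q*(-2 + q)
O(-10, 1)*140 - 58 = (1*(-2 + 1))*140 - 58 = (1*(-1))*140 - 58 = -1*140 - 58 = -140 - 58 = -198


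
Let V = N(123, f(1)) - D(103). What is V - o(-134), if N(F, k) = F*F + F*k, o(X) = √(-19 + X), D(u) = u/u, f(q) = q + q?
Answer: 15374 - 3*I*√17 ≈ 15374.0 - 12.369*I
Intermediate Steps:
f(q) = 2*q
D(u) = 1
N(F, k) = F² + F*k
V = 15374 (V = 123*(123 + 2*1) - 1*1 = 123*(123 + 2) - 1 = 123*125 - 1 = 15375 - 1 = 15374)
V - o(-134) = 15374 - √(-19 - 134) = 15374 - √(-153) = 15374 - 3*I*√17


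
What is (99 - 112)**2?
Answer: 169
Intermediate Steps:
(99 - 112)**2 = (-13)**2 = 169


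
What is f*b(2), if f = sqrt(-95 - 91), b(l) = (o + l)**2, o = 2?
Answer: 16*I*sqrt(186) ≈ 218.21*I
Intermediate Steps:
b(l) = (2 + l)**2
f = I*sqrt(186) (f = sqrt(-186) = I*sqrt(186) ≈ 13.638*I)
f*b(2) = (I*sqrt(186))*(2 + 2)**2 = (I*sqrt(186))*4**2 = (I*sqrt(186))*16 = 16*I*sqrt(186)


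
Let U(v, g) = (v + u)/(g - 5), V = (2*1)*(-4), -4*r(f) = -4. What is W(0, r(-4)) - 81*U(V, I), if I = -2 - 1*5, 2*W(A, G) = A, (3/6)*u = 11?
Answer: 189/2 ≈ 94.500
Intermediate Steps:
u = 22 (u = 2*11 = 22)
r(f) = 1 (r(f) = -¼*(-4) = 1)
W(A, G) = A/2
I = -7 (I = -2 - 5 = -7)
V = -8 (V = 2*(-4) = -8)
U(v, g) = (22 + v)/(-5 + g) (U(v, g) = (v + 22)/(g - 5) = (22 + v)/(-5 + g))
W(0, r(-4)) - 81*U(V, I) = (½)*0 - 81*(22 - 8)/(-5 - 7) = 0 - 81*14/(-12) = 0 - (-27)*14/4 = 0 - 81*(-7/6) = 0 + 189/2 = 189/2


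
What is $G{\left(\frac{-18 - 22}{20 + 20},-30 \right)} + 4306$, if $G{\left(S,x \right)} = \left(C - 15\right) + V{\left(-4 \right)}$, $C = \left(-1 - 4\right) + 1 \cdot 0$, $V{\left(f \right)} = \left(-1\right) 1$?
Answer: $4285$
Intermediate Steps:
$V{\left(f \right)} = -1$
$C = -5$ ($C = -5 + 0 = -5$)
$G{\left(S,x \right)} = -21$ ($G{\left(S,x \right)} = \left(-5 - 15\right) - 1 = -20 - 1 = -21$)
$G{\left(\frac{-18 - 22}{20 + 20},-30 \right)} + 4306 = -21 + 4306 = 4285$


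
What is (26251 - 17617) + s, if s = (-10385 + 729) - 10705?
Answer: -11727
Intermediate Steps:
s = -20361 (s = -9656 - 10705 = -20361)
(26251 - 17617) + s = (26251 - 17617) - 20361 = 8634 - 20361 = -11727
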